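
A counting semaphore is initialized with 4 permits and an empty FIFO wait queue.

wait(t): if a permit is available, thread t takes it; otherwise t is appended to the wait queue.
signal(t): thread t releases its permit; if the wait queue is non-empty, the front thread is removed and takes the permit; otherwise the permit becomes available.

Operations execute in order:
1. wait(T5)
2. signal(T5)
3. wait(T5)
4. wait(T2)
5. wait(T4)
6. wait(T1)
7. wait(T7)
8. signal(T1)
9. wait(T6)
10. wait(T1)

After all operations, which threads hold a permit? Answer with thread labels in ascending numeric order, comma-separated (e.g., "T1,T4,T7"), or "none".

Answer: T2,T4,T5,T7

Derivation:
Step 1: wait(T5) -> count=3 queue=[] holders={T5}
Step 2: signal(T5) -> count=4 queue=[] holders={none}
Step 3: wait(T5) -> count=3 queue=[] holders={T5}
Step 4: wait(T2) -> count=2 queue=[] holders={T2,T5}
Step 5: wait(T4) -> count=1 queue=[] holders={T2,T4,T5}
Step 6: wait(T1) -> count=0 queue=[] holders={T1,T2,T4,T5}
Step 7: wait(T7) -> count=0 queue=[T7] holders={T1,T2,T4,T5}
Step 8: signal(T1) -> count=0 queue=[] holders={T2,T4,T5,T7}
Step 9: wait(T6) -> count=0 queue=[T6] holders={T2,T4,T5,T7}
Step 10: wait(T1) -> count=0 queue=[T6,T1] holders={T2,T4,T5,T7}
Final holders: T2,T4,T5,T7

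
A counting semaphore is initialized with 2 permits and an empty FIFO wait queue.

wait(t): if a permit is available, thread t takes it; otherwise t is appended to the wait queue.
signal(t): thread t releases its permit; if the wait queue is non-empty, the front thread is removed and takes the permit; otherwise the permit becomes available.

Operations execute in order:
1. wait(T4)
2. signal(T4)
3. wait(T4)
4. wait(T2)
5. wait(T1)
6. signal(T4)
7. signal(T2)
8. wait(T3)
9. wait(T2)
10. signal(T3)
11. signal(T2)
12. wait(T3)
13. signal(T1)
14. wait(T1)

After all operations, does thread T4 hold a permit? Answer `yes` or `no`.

Step 1: wait(T4) -> count=1 queue=[] holders={T4}
Step 2: signal(T4) -> count=2 queue=[] holders={none}
Step 3: wait(T4) -> count=1 queue=[] holders={T4}
Step 4: wait(T2) -> count=0 queue=[] holders={T2,T4}
Step 5: wait(T1) -> count=0 queue=[T1] holders={T2,T4}
Step 6: signal(T4) -> count=0 queue=[] holders={T1,T2}
Step 7: signal(T2) -> count=1 queue=[] holders={T1}
Step 8: wait(T3) -> count=0 queue=[] holders={T1,T3}
Step 9: wait(T2) -> count=0 queue=[T2] holders={T1,T3}
Step 10: signal(T3) -> count=0 queue=[] holders={T1,T2}
Step 11: signal(T2) -> count=1 queue=[] holders={T1}
Step 12: wait(T3) -> count=0 queue=[] holders={T1,T3}
Step 13: signal(T1) -> count=1 queue=[] holders={T3}
Step 14: wait(T1) -> count=0 queue=[] holders={T1,T3}
Final holders: {T1,T3} -> T4 not in holders

Answer: no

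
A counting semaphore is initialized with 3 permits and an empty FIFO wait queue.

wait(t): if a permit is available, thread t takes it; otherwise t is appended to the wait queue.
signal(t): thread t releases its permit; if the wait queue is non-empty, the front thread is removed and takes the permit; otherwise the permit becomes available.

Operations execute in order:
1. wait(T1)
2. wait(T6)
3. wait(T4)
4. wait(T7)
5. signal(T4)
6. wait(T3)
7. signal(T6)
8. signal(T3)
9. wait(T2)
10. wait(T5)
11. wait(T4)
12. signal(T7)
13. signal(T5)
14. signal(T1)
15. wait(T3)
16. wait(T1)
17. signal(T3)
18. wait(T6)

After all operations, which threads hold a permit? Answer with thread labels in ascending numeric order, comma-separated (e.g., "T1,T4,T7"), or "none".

Answer: T1,T2,T4

Derivation:
Step 1: wait(T1) -> count=2 queue=[] holders={T1}
Step 2: wait(T6) -> count=1 queue=[] holders={T1,T6}
Step 3: wait(T4) -> count=0 queue=[] holders={T1,T4,T6}
Step 4: wait(T7) -> count=0 queue=[T7] holders={T1,T4,T6}
Step 5: signal(T4) -> count=0 queue=[] holders={T1,T6,T7}
Step 6: wait(T3) -> count=0 queue=[T3] holders={T1,T6,T7}
Step 7: signal(T6) -> count=0 queue=[] holders={T1,T3,T7}
Step 8: signal(T3) -> count=1 queue=[] holders={T1,T7}
Step 9: wait(T2) -> count=0 queue=[] holders={T1,T2,T7}
Step 10: wait(T5) -> count=0 queue=[T5] holders={T1,T2,T7}
Step 11: wait(T4) -> count=0 queue=[T5,T4] holders={T1,T2,T7}
Step 12: signal(T7) -> count=0 queue=[T4] holders={T1,T2,T5}
Step 13: signal(T5) -> count=0 queue=[] holders={T1,T2,T4}
Step 14: signal(T1) -> count=1 queue=[] holders={T2,T4}
Step 15: wait(T3) -> count=0 queue=[] holders={T2,T3,T4}
Step 16: wait(T1) -> count=0 queue=[T1] holders={T2,T3,T4}
Step 17: signal(T3) -> count=0 queue=[] holders={T1,T2,T4}
Step 18: wait(T6) -> count=0 queue=[T6] holders={T1,T2,T4}
Final holders: T1,T2,T4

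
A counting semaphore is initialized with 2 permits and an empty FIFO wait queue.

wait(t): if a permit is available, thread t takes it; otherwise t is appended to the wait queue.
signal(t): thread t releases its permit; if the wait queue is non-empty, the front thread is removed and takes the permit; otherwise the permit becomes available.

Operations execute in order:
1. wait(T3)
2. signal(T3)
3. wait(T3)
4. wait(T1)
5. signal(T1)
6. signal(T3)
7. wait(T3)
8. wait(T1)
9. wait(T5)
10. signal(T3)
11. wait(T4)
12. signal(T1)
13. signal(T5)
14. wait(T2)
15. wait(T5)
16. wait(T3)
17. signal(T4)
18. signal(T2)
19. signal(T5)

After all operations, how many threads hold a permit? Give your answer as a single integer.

Step 1: wait(T3) -> count=1 queue=[] holders={T3}
Step 2: signal(T3) -> count=2 queue=[] holders={none}
Step 3: wait(T3) -> count=1 queue=[] holders={T3}
Step 4: wait(T1) -> count=0 queue=[] holders={T1,T3}
Step 5: signal(T1) -> count=1 queue=[] holders={T3}
Step 6: signal(T3) -> count=2 queue=[] holders={none}
Step 7: wait(T3) -> count=1 queue=[] holders={T3}
Step 8: wait(T1) -> count=0 queue=[] holders={T1,T3}
Step 9: wait(T5) -> count=0 queue=[T5] holders={T1,T3}
Step 10: signal(T3) -> count=0 queue=[] holders={T1,T5}
Step 11: wait(T4) -> count=0 queue=[T4] holders={T1,T5}
Step 12: signal(T1) -> count=0 queue=[] holders={T4,T5}
Step 13: signal(T5) -> count=1 queue=[] holders={T4}
Step 14: wait(T2) -> count=0 queue=[] holders={T2,T4}
Step 15: wait(T5) -> count=0 queue=[T5] holders={T2,T4}
Step 16: wait(T3) -> count=0 queue=[T5,T3] holders={T2,T4}
Step 17: signal(T4) -> count=0 queue=[T3] holders={T2,T5}
Step 18: signal(T2) -> count=0 queue=[] holders={T3,T5}
Step 19: signal(T5) -> count=1 queue=[] holders={T3}
Final holders: {T3} -> 1 thread(s)

Answer: 1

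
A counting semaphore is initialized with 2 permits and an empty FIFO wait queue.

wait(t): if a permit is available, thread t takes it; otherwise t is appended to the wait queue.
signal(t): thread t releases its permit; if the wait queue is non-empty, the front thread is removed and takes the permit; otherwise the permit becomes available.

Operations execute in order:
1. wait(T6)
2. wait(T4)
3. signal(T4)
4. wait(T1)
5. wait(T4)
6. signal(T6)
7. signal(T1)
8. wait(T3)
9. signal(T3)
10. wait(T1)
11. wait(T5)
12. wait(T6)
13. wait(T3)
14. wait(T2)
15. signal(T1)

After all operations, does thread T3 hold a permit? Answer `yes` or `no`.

Step 1: wait(T6) -> count=1 queue=[] holders={T6}
Step 2: wait(T4) -> count=0 queue=[] holders={T4,T6}
Step 3: signal(T4) -> count=1 queue=[] holders={T6}
Step 4: wait(T1) -> count=0 queue=[] holders={T1,T6}
Step 5: wait(T4) -> count=0 queue=[T4] holders={T1,T6}
Step 6: signal(T6) -> count=0 queue=[] holders={T1,T4}
Step 7: signal(T1) -> count=1 queue=[] holders={T4}
Step 8: wait(T3) -> count=0 queue=[] holders={T3,T4}
Step 9: signal(T3) -> count=1 queue=[] holders={T4}
Step 10: wait(T1) -> count=0 queue=[] holders={T1,T4}
Step 11: wait(T5) -> count=0 queue=[T5] holders={T1,T4}
Step 12: wait(T6) -> count=0 queue=[T5,T6] holders={T1,T4}
Step 13: wait(T3) -> count=0 queue=[T5,T6,T3] holders={T1,T4}
Step 14: wait(T2) -> count=0 queue=[T5,T6,T3,T2] holders={T1,T4}
Step 15: signal(T1) -> count=0 queue=[T6,T3,T2] holders={T4,T5}
Final holders: {T4,T5} -> T3 not in holders

Answer: no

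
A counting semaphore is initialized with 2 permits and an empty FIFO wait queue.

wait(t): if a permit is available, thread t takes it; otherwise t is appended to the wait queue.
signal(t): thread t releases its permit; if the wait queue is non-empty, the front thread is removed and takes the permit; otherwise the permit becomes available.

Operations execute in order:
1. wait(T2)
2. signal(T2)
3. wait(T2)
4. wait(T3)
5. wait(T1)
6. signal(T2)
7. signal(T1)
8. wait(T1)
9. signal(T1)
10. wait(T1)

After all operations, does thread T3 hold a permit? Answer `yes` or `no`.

Step 1: wait(T2) -> count=1 queue=[] holders={T2}
Step 2: signal(T2) -> count=2 queue=[] holders={none}
Step 3: wait(T2) -> count=1 queue=[] holders={T2}
Step 4: wait(T3) -> count=0 queue=[] holders={T2,T3}
Step 5: wait(T1) -> count=0 queue=[T1] holders={T2,T3}
Step 6: signal(T2) -> count=0 queue=[] holders={T1,T3}
Step 7: signal(T1) -> count=1 queue=[] holders={T3}
Step 8: wait(T1) -> count=0 queue=[] holders={T1,T3}
Step 9: signal(T1) -> count=1 queue=[] holders={T3}
Step 10: wait(T1) -> count=0 queue=[] holders={T1,T3}
Final holders: {T1,T3} -> T3 in holders

Answer: yes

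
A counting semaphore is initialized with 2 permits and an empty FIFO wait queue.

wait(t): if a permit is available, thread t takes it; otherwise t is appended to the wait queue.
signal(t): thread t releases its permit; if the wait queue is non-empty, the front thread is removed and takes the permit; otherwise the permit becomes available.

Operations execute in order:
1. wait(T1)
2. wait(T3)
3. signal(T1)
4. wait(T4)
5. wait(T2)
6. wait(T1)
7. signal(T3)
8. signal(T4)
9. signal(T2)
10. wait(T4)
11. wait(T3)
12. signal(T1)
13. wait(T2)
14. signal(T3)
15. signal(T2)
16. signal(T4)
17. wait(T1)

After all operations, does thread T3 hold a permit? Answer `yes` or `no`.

Step 1: wait(T1) -> count=1 queue=[] holders={T1}
Step 2: wait(T3) -> count=0 queue=[] holders={T1,T3}
Step 3: signal(T1) -> count=1 queue=[] holders={T3}
Step 4: wait(T4) -> count=0 queue=[] holders={T3,T4}
Step 5: wait(T2) -> count=0 queue=[T2] holders={T3,T4}
Step 6: wait(T1) -> count=0 queue=[T2,T1] holders={T3,T4}
Step 7: signal(T3) -> count=0 queue=[T1] holders={T2,T4}
Step 8: signal(T4) -> count=0 queue=[] holders={T1,T2}
Step 9: signal(T2) -> count=1 queue=[] holders={T1}
Step 10: wait(T4) -> count=0 queue=[] holders={T1,T4}
Step 11: wait(T3) -> count=0 queue=[T3] holders={T1,T4}
Step 12: signal(T1) -> count=0 queue=[] holders={T3,T4}
Step 13: wait(T2) -> count=0 queue=[T2] holders={T3,T4}
Step 14: signal(T3) -> count=0 queue=[] holders={T2,T4}
Step 15: signal(T2) -> count=1 queue=[] holders={T4}
Step 16: signal(T4) -> count=2 queue=[] holders={none}
Step 17: wait(T1) -> count=1 queue=[] holders={T1}
Final holders: {T1} -> T3 not in holders

Answer: no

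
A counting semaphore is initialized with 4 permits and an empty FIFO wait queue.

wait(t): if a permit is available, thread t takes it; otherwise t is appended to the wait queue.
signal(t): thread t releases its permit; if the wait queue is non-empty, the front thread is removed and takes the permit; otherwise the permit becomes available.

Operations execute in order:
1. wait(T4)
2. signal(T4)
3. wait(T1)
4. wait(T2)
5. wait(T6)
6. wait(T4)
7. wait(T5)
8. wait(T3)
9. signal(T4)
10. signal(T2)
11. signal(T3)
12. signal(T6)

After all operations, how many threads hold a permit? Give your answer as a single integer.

Step 1: wait(T4) -> count=3 queue=[] holders={T4}
Step 2: signal(T4) -> count=4 queue=[] holders={none}
Step 3: wait(T1) -> count=3 queue=[] holders={T1}
Step 4: wait(T2) -> count=2 queue=[] holders={T1,T2}
Step 5: wait(T6) -> count=1 queue=[] holders={T1,T2,T6}
Step 6: wait(T4) -> count=0 queue=[] holders={T1,T2,T4,T6}
Step 7: wait(T5) -> count=0 queue=[T5] holders={T1,T2,T4,T6}
Step 8: wait(T3) -> count=0 queue=[T5,T3] holders={T1,T2,T4,T6}
Step 9: signal(T4) -> count=0 queue=[T3] holders={T1,T2,T5,T6}
Step 10: signal(T2) -> count=0 queue=[] holders={T1,T3,T5,T6}
Step 11: signal(T3) -> count=1 queue=[] holders={T1,T5,T6}
Step 12: signal(T6) -> count=2 queue=[] holders={T1,T5}
Final holders: {T1,T5} -> 2 thread(s)

Answer: 2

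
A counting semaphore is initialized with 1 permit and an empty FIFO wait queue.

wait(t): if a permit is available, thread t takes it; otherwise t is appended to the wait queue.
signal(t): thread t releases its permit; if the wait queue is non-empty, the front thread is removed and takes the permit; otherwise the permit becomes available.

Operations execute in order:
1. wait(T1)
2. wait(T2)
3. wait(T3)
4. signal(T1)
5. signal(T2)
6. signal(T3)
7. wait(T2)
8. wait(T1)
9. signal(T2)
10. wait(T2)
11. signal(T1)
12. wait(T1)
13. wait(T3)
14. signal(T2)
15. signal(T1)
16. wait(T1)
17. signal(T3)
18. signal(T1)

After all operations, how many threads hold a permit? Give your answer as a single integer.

Step 1: wait(T1) -> count=0 queue=[] holders={T1}
Step 2: wait(T2) -> count=0 queue=[T2] holders={T1}
Step 3: wait(T3) -> count=0 queue=[T2,T3] holders={T1}
Step 4: signal(T1) -> count=0 queue=[T3] holders={T2}
Step 5: signal(T2) -> count=0 queue=[] holders={T3}
Step 6: signal(T3) -> count=1 queue=[] holders={none}
Step 7: wait(T2) -> count=0 queue=[] holders={T2}
Step 8: wait(T1) -> count=0 queue=[T1] holders={T2}
Step 9: signal(T2) -> count=0 queue=[] holders={T1}
Step 10: wait(T2) -> count=0 queue=[T2] holders={T1}
Step 11: signal(T1) -> count=0 queue=[] holders={T2}
Step 12: wait(T1) -> count=0 queue=[T1] holders={T2}
Step 13: wait(T3) -> count=0 queue=[T1,T3] holders={T2}
Step 14: signal(T2) -> count=0 queue=[T3] holders={T1}
Step 15: signal(T1) -> count=0 queue=[] holders={T3}
Step 16: wait(T1) -> count=0 queue=[T1] holders={T3}
Step 17: signal(T3) -> count=0 queue=[] holders={T1}
Step 18: signal(T1) -> count=1 queue=[] holders={none}
Final holders: {none} -> 0 thread(s)

Answer: 0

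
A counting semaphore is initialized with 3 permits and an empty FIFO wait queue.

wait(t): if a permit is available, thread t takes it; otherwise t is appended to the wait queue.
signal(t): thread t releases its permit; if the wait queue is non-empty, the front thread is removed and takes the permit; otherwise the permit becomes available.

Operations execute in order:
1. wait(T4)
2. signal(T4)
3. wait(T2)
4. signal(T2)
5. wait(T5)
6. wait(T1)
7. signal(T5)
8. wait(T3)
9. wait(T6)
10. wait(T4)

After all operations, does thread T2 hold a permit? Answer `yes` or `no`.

Answer: no

Derivation:
Step 1: wait(T4) -> count=2 queue=[] holders={T4}
Step 2: signal(T4) -> count=3 queue=[] holders={none}
Step 3: wait(T2) -> count=2 queue=[] holders={T2}
Step 4: signal(T2) -> count=3 queue=[] holders={none}
Step 5: wait(T5) -> count=2 queue=[] holders={T5}
Step 6: wait(T1) -> count=1 queue=[] holders={T1,T5}
Step 7: signal(T5) -> count=2 queue=[] holders={T1}
Step 8: wait(T3) -> count=1 queue=[] holders={T1,T3}
Step 9: wait(T6) -> count=0 queue=[] holders={T1,T3,T6}
Step 10: wait(T4) -> count=0 queue=[T4] holders={T1,T3,T6}
Final holders: {T1,T3,T6} -> T2 not in holders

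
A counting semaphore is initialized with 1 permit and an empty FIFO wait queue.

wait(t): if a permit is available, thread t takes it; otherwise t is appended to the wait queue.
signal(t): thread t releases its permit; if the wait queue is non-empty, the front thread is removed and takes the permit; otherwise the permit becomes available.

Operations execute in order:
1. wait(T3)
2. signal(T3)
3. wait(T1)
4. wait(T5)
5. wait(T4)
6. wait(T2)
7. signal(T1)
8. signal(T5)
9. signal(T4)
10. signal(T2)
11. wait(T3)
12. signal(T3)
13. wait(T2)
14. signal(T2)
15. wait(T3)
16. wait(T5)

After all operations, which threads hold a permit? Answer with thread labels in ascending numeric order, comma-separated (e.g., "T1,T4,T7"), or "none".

Answer: T3

Derivation:
Step 1: wait(T3) -> count=0 queue=[] holders={T3}
Step 2: signal(T3) -> count=1 queue=[] holders={none}
Step 3: wait(T1) -> count=0 queue=[] holders={T1}
Step 4: wait(T5) -> count=0 queue=[T5] holders={T1}
Step 5: wait(T4) -> count=0 queue=[T5,T4] holders={T1}
Step 6: wait(T2) -> count=0 queue=[T5,T4,T2] holders={T1}
Step 7: signal(T1) -> count=0 queue=[T4,T2] holders={T5}
Step 8: signal(T5) -> count=0 queue=[T2] holders={T4}
Step 9: signal(T4) -> count=0 queue=[] holders={T2}
Step 10: signal(T2) -> count=1 queue=[] holders={none}
Step 11: wait(T3) -> count=0 queue=[] holders={T3}
Step 12: signal(T3) -> count=1 queue=[] holders={none}
Step 13: wait(T2) -> count=0 queue=[] holders={T2}
Step 14: signal(T2) -> count=1 queue=[] holders={none}
Step 15: wait(T3) -> count=0 queue=[] holders={T3}
Step 16: wait(T5) -> count=0 queue=[T5] holders={T3}
Final holders: T3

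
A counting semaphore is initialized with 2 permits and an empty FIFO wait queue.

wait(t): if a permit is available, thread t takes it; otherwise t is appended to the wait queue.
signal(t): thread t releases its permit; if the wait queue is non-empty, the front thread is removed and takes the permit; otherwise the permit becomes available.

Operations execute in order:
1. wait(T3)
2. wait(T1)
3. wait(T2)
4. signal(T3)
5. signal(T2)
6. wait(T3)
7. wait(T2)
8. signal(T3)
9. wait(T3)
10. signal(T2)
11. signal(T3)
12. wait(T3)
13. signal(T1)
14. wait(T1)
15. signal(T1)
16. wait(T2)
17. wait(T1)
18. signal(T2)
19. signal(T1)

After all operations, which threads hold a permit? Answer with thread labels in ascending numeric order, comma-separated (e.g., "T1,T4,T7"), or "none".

Answer: T3

Derivation:
Step 1: wait(T3) -> count=1 queue=[] holders={T3}
Step 2: wait(T1) -> count=0 queue=[] holders={T1,T3}
Step 3: wait(T2) -> count=0 queue=[T2] holders={T1,T3}
Step 4: signal(T3) -> count=0 queue=[] holders={T1,T2}
Step 5: signal(T2) -> count=1 queue=[] holders={T1}
Step 6: wait(T3) -> count=0 queue=[] holders={T1,T3}
Step 7: wait(T2) -> count=0 queue=[T2] holders={T1,T3}
Step 8: signal(T3) -> count=0 queue=[] holders={T1,T2}
Step 9: wait(T3) -> count=0 queue=[T3] holders={T1,T2}
Step 10: signal(T2) -> count=0 queue=[] holders={T1,T3}
Step 11: signal(T3) -> count=1 queue=[] holders={T1}
Step 12: wait(T3) -> count=0 queue=[] holders={T1,T3}
Step 13: signal(T1) -> count=1 queue=[] holders={T3}
Step 14: wait(T1) -> count=0 queue=[] holders={T1,T3}
Step 15: signal(T1) -> count=1 queue=[] holders={T3}
Step 16: wait(T2) -> count=0 queue=[] holders={T2,T3}
Step 17: wait(T1) -> count=0 queue=[T1] holders={T2,T3}
Step 18: signal(T2) -> count=0 queue=[] holders={T1,T3}
Step 19: signal(T1) -> count=1 queue=[] holders={T3}
Final holders: T3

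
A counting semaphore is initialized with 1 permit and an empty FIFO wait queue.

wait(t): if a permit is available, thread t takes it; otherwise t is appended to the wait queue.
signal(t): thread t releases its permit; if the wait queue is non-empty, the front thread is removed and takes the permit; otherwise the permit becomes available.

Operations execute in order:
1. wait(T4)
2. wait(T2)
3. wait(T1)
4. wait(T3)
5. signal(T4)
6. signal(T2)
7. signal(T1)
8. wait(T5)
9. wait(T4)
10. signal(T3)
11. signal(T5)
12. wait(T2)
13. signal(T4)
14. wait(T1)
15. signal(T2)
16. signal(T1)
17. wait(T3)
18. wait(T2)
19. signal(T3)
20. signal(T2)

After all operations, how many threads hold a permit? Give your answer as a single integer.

Step 1: wait(T4) -> count=0 queue=[] holders={T4}
Step 2: wait(T2) -> count=0 queue=[T2] holders={T4}
Step 3: wait(T1) -> count=0 queue=[T2,T1] holders={T4}
Step 4: wait(T3) -> count=0 queue=[T2,T1,T3] holders={T4}
Step 5: signal(T4) -> count=0 queue=[T1,T3] holders={T2}
Step 6: signal(T2) -> count=0 queue=[T3] holders={T1}
Step 7: signal(T1) -> count=0 queue=[] holders={T3}
Step 8: wait(T5) -> count=0 queue=[T5] holders={T3}
Step 9: wait(T4) -> count=0 queue=[T5,T4] holders={T3}
Step 10: signal(T3) -> count=0 queue=[T4] holders={T5}
Step 11: signal(T5) -> count=0 queue=[] holders={T4}
Step 12: wait(T2) -> count=0 queue=[T2] holders={T4}
Step 13: signal(T4) -> count=0 queue=[] holders={T2}
Step 14: wait(T1) -> count=0 queue=[T1] holders={T2}
Step 15: signal(T2) -> count=0 queue=[] holders={T1}
Step 16: signal(T1) -> count=1 queue=[] holders={none}
Step 17: wait(T3) -> count=0 queue=[] holders={T3}
Step 18: wait(T2) -> count=0 queue=[T2] holders={T3}
Step 19: signal(T3) -> count=0 queue=[] holders={T2}
Step 20: signal(T2) -> count=1 queue=[] holders={none}
Final holders: {none} -> 0 thread(s)

Answer: 0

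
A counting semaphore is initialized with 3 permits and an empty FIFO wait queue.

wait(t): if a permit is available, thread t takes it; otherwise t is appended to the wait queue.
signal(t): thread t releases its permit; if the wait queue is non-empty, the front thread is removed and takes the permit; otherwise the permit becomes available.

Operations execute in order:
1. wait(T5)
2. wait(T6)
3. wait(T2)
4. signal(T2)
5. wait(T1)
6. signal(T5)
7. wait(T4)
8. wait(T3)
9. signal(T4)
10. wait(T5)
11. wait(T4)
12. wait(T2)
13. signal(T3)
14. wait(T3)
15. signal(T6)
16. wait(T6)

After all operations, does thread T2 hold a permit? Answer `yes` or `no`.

Answer: no

Derivation:
Step 1: wait(T5) -> count=2 queue=[] holders={T5}
Step 2: wait(T6) -> count=1 queue=[] holders={T5,T6}
Step 3: wait(T2) -> count=0 queue=[] holders={T2,T5,T6}
Step 4: signal(T2) -> count=1 queue=[] holders={T5,T6}
Step 5: wait(T1) -> count=0 queue=[] holders={T1,T5,T6}
Step 6: signal(T5) -> count=1 queue=[] holders={T1,T6}
Step 7: wait(T4) -> count=0 queue=[] holders={T1,T4,T6}
Step 8: wait(T3) -> count=0 queue=[T3] holders={T1,T4,T6}
Step 9: signal(T4) -> count=0 queue=[] holders={T1,T3,T6}
Step 10: wait(T5) -> count=0 queue=[T5] holders={T1,T3,T6}
Step 11: wait(T4) -> count=0 queue=[T5,T4] holders={T1,T3,T6}
Step 12: wait(T2) -> count=0 queue=[T5,T4,T2] holders={T1,T3,T6}
Step 13: signal(T3) -> count=0 queue=[T4,T2] holders={T1,T5,T6}
Step 14: wait(T3) -> count=0 queue=[T4,T2,T3] holders={T1,T5,T6}
Step 15: signal(T6) -> count=0 queue=[T2,T3] holders={T1,T4,T5}
Step 16: wait(T6) -> count=0 queue=[T2,T3,T6] holders={T1,T4,T5}
Final holders: {T1,T4,T5} -> T2 not in holders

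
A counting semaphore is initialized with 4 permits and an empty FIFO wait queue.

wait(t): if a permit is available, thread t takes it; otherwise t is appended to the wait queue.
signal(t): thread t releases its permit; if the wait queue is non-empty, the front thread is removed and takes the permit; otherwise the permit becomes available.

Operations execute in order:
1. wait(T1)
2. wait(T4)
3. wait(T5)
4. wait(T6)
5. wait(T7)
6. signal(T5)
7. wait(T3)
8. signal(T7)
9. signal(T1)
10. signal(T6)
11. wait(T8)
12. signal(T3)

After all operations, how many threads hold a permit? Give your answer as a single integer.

Answer: 2

Derivation:
Step 1: wait(T1) -> count=3 queue=[] holders={T1}
Step 2: wait(T4) -> count=2 queue=[] holders={T1,T4}
Step 3: wait(T5) -> count=1 queue=[] holders={T1,T4,T5}
Step 4: wait(T6) -> count=0 queue=[] holders={T1,T4,T5,T6}
Step 5: wait(T7) -> count=0 queue=[T7] holders={T1,T4,T5,T6}
Step 6: signal(T5) -> count=0 queue=[] holders={T1,T4,T6,T7}
Step 7: wait(T3) -> count=0 queue=[T3] holders={T1,T4,T6,T7}
Step 8: signal(T7) -> count=0 queue=[] holders={T1,T3,T4,T6}
Step 9: signal(T1) -> count=1 queue=[] holders={T3,T4,T6}
Step 10: signal(T6) -> count=2 queue=[] holders={T3,T4}
Step 11: wait(T8) -> count=1 queue=[] holders={T3,T4,T8}
Step 12: signal(T3) -> count=2 queue=[] holders={T4,T8}
Final holders: {T4,T8} -> 2 thread(s)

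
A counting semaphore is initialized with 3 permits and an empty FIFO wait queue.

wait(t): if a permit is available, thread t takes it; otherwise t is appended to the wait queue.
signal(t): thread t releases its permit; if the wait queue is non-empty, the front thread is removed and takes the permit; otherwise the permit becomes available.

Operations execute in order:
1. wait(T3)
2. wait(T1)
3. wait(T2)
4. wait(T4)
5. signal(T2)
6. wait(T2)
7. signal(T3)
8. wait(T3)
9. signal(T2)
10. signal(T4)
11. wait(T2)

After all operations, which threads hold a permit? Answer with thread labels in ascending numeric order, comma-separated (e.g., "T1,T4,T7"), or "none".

Step 1: wait(T3) -> count=2 queue=[] holders={T3}
Step 2: wait(T1) -> count=1 queue=[] holders={T1,T3}
Step 3: wait(T2) -> count=0 queue=[] holders={T1,T2,T3}
Step 4: wait(T4) -> count=0 queue=[T4] holders={T1,T2,T3}
Step 5: signal(T2) -> count=0 queue=[] holders={T1,T3,T4}
Step 6: wait(T2) -> count=0 queue=[T2] holders={T1,T3,T4}
Step 7: signal(T3) -> count=0 queue=[] holders={T1,T2,T4}
Step 8: wait(T3) -> count=0 queue=[T3] holders={T1,T2,T4}
Step 9: signal(T2) -> count=0 queue=[] holders={T1,T3,T4}
Step 10: signal(T4) -> count=1 queue=[] holders={T1,T3}
Step 11: wait(T2) -> count=0 queue=[] holders={T1,T2,T3}
Final holders: T1,T2,T3

Answer: T1,T2,T3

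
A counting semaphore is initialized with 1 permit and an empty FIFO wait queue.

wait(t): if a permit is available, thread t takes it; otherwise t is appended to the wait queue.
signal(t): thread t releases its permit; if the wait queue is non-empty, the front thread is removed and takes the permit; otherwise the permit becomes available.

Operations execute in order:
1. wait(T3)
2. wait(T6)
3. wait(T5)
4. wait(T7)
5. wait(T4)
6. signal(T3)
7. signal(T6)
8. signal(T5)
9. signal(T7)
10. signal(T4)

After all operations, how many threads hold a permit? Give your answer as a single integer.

Step 1: wait(T3) -> count=0 queue=[] holders={T3}
Step 2: wait(T6) -> count=0 queue=[T6] holders={T3}
Step 3: wait(T5) -> count=0 queue=[T6,T5] holders={T3}
Step 4: wait(T7) -> count=0 queue=[T6,T5,T7] holders={T3}
Step 5: wait(T4) -> count=0 queue=[T6,T5,T7,T4] holders={T3}
Step 6: signal(T3) -> count=0 queue=[T5,T7,T4] holders={T6}
Step 7: signal(T6) -> count=0 queue=[T7,T4] holders={T5}
Step 8: signal(T5) -> count=0 queue=[T4] holders={T7}
Step 9: signal(T7) -> count=0 queue=[] holders={T4}
Step 10: signal(T4) -> count=1 queue=[] holders={none}
Final holders: {none} -> 0 thread(s)

Answer: 0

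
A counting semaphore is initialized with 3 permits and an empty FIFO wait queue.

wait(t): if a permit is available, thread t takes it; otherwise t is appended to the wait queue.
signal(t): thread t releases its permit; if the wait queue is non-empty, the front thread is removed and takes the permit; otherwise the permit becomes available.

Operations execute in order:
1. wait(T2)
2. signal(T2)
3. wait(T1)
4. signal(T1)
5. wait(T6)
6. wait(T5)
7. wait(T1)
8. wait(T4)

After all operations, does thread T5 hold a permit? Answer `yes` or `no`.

Step 1: wait(T2) -> count=2 queue=[] holders={T2}
Step 2: signal(T2) -> count=3 queue=[] holders={none}
Step 3: wait(T1) -> count=2 queue=[] holders={T1}
Step 4: signal(T1) -> count=3 queue=[] holders={none}
Step 5: wait(T6) -> count=2 queue=[] holders={T6}
Step 6: wait(T5) -> count=1 queue=[] holders={T5,T6}
Step 7: wait(T1) -> count=0 queue=[] holders={T1,T5,T6}
Step 8: wait(T4) -> count=0 queue=[T4] holders={T1,T5,T6}
Final holders: {T1,T5,T6} -> T5 in holders

Answer: yes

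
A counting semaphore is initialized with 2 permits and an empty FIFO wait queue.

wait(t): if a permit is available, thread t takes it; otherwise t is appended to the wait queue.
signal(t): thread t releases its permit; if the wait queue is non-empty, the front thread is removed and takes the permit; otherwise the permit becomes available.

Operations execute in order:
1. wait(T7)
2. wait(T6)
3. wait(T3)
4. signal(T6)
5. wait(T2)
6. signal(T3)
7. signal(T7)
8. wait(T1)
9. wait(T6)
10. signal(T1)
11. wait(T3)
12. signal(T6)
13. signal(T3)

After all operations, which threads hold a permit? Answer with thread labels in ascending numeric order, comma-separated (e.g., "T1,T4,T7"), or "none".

Step 1: wait(T7) -> count=1 queue=[] holders={T7}
Step 2: wait(T6) -> count=0 queue=[] holders={T6,T7}
Step 3: wait(T3) -> count=0 queue=[T3] holders={T6,T7}
Step 4: signal(T6) -> count=0 queue=[] holders={T3,T7}
Step 5: wait(T2) -> count=0 queue=[T2] holders={T3,T7}
Step 6: signal(T3) -> count=0 queue=[] holders={T2,T7}
Step 7: signal(T7) -> count=1 queue=[] holders={T2}
Step 8: wait(T1) -> count=0 queue=[] holders={T1,T2}
Step 9: wait(T6) -> count=0 queue=[T6] holders={T1,T2}
Step 10: signal(T1) -> count=0 queue=[] holders={T2,T6}
Step 11: wait(T3) -> count=0 queue=[T3] holders={T2,T6}
Step 12: signal(T6) -> count=0 queue=[] holders={T2,T3}
Step 13: signal(T3) -> count=1 queue=[] holders={T2}
Final holders: T2

Answer: T2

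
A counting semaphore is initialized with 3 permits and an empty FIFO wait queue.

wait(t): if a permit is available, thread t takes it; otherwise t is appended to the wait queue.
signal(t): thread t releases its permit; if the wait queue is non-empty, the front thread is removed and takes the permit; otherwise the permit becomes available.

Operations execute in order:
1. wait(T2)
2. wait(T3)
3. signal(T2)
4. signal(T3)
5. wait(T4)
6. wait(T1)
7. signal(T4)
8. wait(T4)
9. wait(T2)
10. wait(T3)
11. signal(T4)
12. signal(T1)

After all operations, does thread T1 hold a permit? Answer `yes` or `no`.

Step 1: wait(T2) -> count=2 queue=[] holders={T2}
Step 2: wait(T3) -> count=1 queue=[] holders={T2,T3}
Step 3: signal(T2) -> count=2 queue=[] holders={T3}
Step 4: signal(T3) -> count=3 queue=[] holders={none}
Step 5: wait(T4) -> count=2 queue=[] holders={T4}
Step 6: wait(T1) -> count=1 queue=[] holders={T1,T4}
Step 7: signal(T4) -> count=2 queue=[] holders={T1}
Step 8: wait(T4) -> count=1 queue=[] holders={T1,T4}
Step 9: wait(T2) -> count=0 queue=[] holders={T1,T2,T4}
Step 10: wait(T3) -> count=0 queue=[T3] holders={T1,T2,T4}
Step 11: signal(T4) -> count=0 queue=[] holders={T1,T2,T3}
Step 12: signal(T1) -> count=1 queue=[] holders={T2,T3}
Final holders: {T2,T3} -> T1 not in holders

Answer: no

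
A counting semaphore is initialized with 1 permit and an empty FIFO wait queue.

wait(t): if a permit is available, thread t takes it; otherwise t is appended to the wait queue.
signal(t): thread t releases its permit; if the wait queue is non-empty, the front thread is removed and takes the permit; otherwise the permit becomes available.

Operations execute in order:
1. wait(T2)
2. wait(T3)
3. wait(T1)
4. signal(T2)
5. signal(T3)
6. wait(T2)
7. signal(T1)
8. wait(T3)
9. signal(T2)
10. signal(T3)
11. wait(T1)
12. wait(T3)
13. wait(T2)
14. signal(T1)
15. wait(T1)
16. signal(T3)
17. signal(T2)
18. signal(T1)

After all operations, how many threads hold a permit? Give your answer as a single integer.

Step 1: wait(T2) -> count=0 queue=[] holders={T2}
Step 2: wait(T3) -> count=0 queue=[T3] holders={T2}
Step 3: wait(T1) -> count=0 queue=[T3,T1] holders={T2}
Step 4: signal(T2) -> count=0 queue=[T1] holders={T3}
Step 5: signal(T3) -> count=0 queue=[] holders={T1}
Step 6: wait(T2) -> count=0 queue=[T2] holders={T1}
Step 7: signal(T1) -> count=0 queue=[] holders={T2}
Step 8: wait(T3) -> count=0 queue=[T3] holders={T2}
Step 9: signal(T2) -> count=0 queue=[] holders={T3}
Step 10: signal(T3) -> count=1 queue=[] holders={none}
Step 11: wait(T1) -> count=0 queue=[] holders={T1}
Step 12: wait(T3) -> count=0 queue=[T3] holders={T1}
Step 13: wait(T2) -> count=0 queue=[T3,T2] holders={T1}
Step 14: signal(T1) -> count=0 queue=[T2] holders={T3}
Step 15: wait(T1) -> count=0 queue=[T2,T1] holders={T3}
Step 16: signal(T3) -> count=0 queue=[T1] holders={T2}
Step 17: signal(T2) -> count=0 queue=[] holders={T1}
Step 18: signal(T1) -> count=1 queue=[] holders={none}
Final holders: {none} -> 0 thread(s)

Answer: 0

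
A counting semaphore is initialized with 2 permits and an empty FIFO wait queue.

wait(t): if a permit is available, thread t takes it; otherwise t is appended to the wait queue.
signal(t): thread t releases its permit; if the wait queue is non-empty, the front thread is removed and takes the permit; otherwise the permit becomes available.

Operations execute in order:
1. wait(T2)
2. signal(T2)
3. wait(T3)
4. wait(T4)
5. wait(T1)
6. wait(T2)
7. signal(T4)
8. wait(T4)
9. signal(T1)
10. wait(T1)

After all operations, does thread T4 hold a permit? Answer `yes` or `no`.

Answer: no

Derivation:
Step 1: wait(T2) -> count=1 queue=[] holders={T2}
Step 2: signal(T2) -> count=2 queue=[] holders={none}
Step 3: wait(T3) -> count=1 queue=[] holders={T3}
Step 4: wait(T4) -> count=0 queue=[] holders={T3,T4}
Step 5: wait(T1) -> count=0 queue=[T1] holders={T3,T4}
Step 6: wait(T2) -> count=0 queue=[T1,T2] holders={T3,T4}
Step 7: signal(T4) -> count=0 queue=[T2] holders={T1,T3}
Step 8: wait(T4) -> count=0 queue=[T2,T4] holders={T1,T3}
Step 9: signal(T1) -> count=0 queue=[T4] holders={T2,T3}
Step 10: wait(T1) -> count=0 queue=[T4,T1] holders={T2,T3}
Final holders: {T2,T3} -> T4 not in holders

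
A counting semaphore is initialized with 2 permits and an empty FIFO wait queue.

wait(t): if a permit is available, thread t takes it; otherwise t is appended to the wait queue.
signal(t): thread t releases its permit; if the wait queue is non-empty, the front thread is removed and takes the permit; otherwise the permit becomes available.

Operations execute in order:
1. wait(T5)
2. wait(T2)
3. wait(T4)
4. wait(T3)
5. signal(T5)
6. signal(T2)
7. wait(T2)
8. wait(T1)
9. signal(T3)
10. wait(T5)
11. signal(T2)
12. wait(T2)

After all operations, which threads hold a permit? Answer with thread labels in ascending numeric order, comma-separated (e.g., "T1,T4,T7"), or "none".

Step 1: wait(T5) -> count=1 queue=[] holders={T5}
Step 2: wait(T2) -> count=0 queue=[] holders={T2,T5}
Step 3: wait(T4) -> count=0 queue=[T4] holders={T2,T5}
Step 4: wait(T3) -> count=0 queue=[T4,T3] holders={T2,T5}
Step 5: signal(T5) -> count=0 queue=[T3] holders={T2,T4}
Step 6: signal(T2) -> count=0 queue=[] holders={T3,T4}
Step 7: wait(T2) -> count=0 queue=[T2] holders={T3,T4}
Step 8: wait(T1) -> count=0 queue=[T2,T1] holders={T3,T4}
Step 9: signal(T3) -> count=0 queue=[T1] holders={T2,T4}
Step 10: wait(T5) -> count=0 queue=[T1,T5] holders={T2,T4}
Step 11: signal(T2) -> count=0 queue=[T5] holders={T1,T4}
Step 12: wait(T2) -> count=0 queue=[T5,T2] holders={T1,T4}
Final holders: T1,T4

Answer: T1,T4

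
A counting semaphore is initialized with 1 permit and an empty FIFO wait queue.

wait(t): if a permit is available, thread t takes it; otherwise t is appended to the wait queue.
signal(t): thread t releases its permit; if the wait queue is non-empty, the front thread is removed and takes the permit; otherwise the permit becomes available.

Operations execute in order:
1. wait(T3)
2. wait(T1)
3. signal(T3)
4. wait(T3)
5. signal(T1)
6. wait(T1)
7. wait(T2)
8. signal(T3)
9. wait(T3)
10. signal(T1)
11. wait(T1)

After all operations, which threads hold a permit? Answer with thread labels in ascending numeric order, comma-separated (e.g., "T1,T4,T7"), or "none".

Step 1: wait(T3) -> count=0 queue=[] holders={T3}
Step 2: wait(T1) -> count=0 queue=[T1] holders={T3}
Step 3: signal(T3) -> count=0 queue=[] holders={T1}
Step 4: wait(T3) -> count=0 queue=[T3] holders={T1}
Step 5: signal(T1) -> count=0 queue=[] holders={T3}
Step 6: wait(T1) -> count=0 queue=[T1] holders={T3}
Step 7: wait(T2) -> count=0 queue=[T1,T2] holders={T3}
Step 8: signal(T3) -> count=0 queue=[T2] holders={T1}
Step 9: wait(T3) -> count=0 queue=[T2,T3] holders={T1}
Step 10: signal(T1) -> count=0 queue=[T3] holders={T2}
Step 11: wait(T1) -> count=0 queue=[T3,T1] holders={T2}
Final holders: T2

Answer: T2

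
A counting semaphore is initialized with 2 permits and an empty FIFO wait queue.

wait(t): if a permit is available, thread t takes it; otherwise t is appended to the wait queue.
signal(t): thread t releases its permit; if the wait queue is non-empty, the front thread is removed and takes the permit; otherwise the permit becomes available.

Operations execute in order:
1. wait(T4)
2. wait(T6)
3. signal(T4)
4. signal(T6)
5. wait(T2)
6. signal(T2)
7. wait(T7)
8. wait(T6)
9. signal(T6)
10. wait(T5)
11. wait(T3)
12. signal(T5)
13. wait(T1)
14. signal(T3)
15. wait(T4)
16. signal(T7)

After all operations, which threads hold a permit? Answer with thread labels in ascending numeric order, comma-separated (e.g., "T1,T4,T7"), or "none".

Step 1: wait(T4) -> count=1 queue=[] holders={T4}
Step 2: wait(T6) -> count=0 queue=[] holders={T4,T6}
Step 3: signal(T4) -> count=1 queue=[] holders={T6}
Step 4: signal(T6) -> count=2 queue=[] holders={none}
Step 5: wait(T2) -> count=1 queue=[] holders={T2}
Step 6: signal(T2) -> count=2 queue=[] holders={none}
Step 7: wait(T7) -> count=1 queue=[] holders={T7}
Step 8: wait(T6) -> count=0 queue=[] holders={T6,T7}
Step 9: signal(T6) -> count=1 queue=[] holders={T7}
Step 10: wait(T5) -> count=0 queue=[] holders={T5,T7}
Step 11: wait(T3) -> count=0 queue=[T3] holders={T5,T7}
Step 12: signal(T5) -> count=0 queue=[] holders={T3,T7}
Step 13: wait(T1) -> count=0 queue=[T1] holders={T3,T7}
Step 14: signal(T3) -> count=0 queue=[] holders={T1,T7}
Step 15: wait(T4) -> count=0 queue=[T4] holders={T1,T7}
Step 16: signal(T7) -> count=0 queue=[] holders={T1,T4}
Final holders: T1,T4

Answer: T1,T4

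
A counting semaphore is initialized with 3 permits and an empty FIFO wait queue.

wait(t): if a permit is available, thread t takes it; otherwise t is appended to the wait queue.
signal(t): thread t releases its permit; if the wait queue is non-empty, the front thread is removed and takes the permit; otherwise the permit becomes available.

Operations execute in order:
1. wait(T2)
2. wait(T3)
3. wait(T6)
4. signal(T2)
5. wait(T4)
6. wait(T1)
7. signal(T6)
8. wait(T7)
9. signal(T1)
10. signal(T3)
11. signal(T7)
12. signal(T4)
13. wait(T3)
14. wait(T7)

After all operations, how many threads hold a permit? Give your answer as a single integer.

Answer: 2

Derivation:
Step 1: wait(T2) -> count=2 queue=[] holders={T2}
Step 2: wait(T3) -> count=1 queue=[] holders={T2,T3}
Step 3: wait(T6) -> count=0 queue=[] holders={T2,T3,T6}
Step 4: signal(T2) -> count=1 queue=[] holders={T3,T6}
Step 5: wait(T4) -> count=0 queue=[] holders={T3,T4,T6}
Step 6: wait(T1) -> count=0 queue=[T1] holders={T3,T4,T6}
Step 7: signal(T6) -> count=0 queue=[] holders={T1,T3,T4}
Step 8: wait(T7) -> count=0 queue=[T7] holders={T1,T3,T4}
Step 9: signal(T1) -> count=0 queue=[] holders={T3,T4,T7}
Step 10: signal(T3) -> count=1 queue=[] holders={T4,T7}
Step 11: signal(T7) -> count=2 queue=[] holders={T4}
Step 12: signal(T4) -> count=3 queue=[] holders={none}
Step 13: wait(T3) -> count=2 queue=[] holders={T3}
Step 14: wait(T7) -> count=1 queue=[] holders={T3,T7}
Final holders: {T3,T7} -> 2 thread(s)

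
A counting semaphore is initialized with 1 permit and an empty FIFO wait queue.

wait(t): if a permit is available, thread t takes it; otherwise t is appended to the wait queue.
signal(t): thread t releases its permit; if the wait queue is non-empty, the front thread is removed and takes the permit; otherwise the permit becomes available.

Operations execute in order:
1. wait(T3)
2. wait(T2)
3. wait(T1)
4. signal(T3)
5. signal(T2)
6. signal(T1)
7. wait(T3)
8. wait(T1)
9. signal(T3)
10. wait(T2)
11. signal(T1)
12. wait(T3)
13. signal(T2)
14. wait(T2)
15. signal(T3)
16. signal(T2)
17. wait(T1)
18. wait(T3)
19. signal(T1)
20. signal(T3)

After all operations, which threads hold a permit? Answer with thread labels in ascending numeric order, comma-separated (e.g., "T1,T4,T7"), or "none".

Step 1: wait(T3) -> count=0 queue=[] holders={T3}
Step 2: wait(T2) -> count=0 queue=[T2] holders={T3}
Step 3: wait(T1) -> count=0 queue=[T2,T1] holders={T3}
Step 4: signal(T3) -> count=0 queue=[T1] holders={T2}
Step 5: signal(T2) -> count=0 queue=[] holders={T1}
Step 6: signal(T1) -> count=1 queue=[] holders={none}
Step 7: wait(T3) -> count=0 queue=[] holders={T3}
Step 8: wait(T1) -> count=0 queue=[T1] holders={T3}
Step 9: signal(T3) -> count=0 queue=[] holders={T1}
Step 10: wait(T2) -> count=0 queue=[T2] holders={T1}
Step 11: signal(T1) -> count=0 queue=[] holders={T2}
Step 12: wait(T3) -> count=0 queue=[T3] holders={T2}
Step 13: signal(T2) -> count=0 queue=[] holders={T3}
Step 14: wait(T2) -> count=0 queue=[T2] holders={T3}
Step 15: signal(T3) -> count=0 queue=[] holders={T2}
Step 16: signal(T2) -> count=1 queue=[] holders={none}
Step 17: wait(T1) -> count=0 queue=[] holders={T1}
Step 18: wait(T3) -> count=0 queue=[T3] holders={T1}
Step 19: signal(T1) -> count=0 queue=[] holders={T3}
Step 20: signal(T3) -> count=1 queue=[] holders={none}
Final holders: none

Answer: none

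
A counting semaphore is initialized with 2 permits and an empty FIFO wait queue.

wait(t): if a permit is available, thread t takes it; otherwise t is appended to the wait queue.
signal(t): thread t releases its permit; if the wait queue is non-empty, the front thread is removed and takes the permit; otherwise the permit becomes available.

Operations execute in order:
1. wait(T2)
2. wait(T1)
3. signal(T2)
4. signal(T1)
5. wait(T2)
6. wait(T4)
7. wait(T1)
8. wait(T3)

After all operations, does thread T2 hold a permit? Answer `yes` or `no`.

Step 1: wait(T2) -> count=1 queue=[] holders={T2}
Step 2: wait(T1) -> count=0 queue=[] holders={T1,T2}
Step 3: signal(T2) -> count=1 queue=[] holders={T1}
Step 4: signal(T1) -> count=2 queue=[] holders={none}
Step 5: wait(T2) -> count=1 queue=[] holders={T2}
Step 6: wait(T4) -> count=0 queue=[] holders={T2,T4}
Step 7: wait(T1) -> count=0 queue=[T1] holders={T2,T4}
Step 8: wait(T3) -> count=0 queue=[T1,T3] holders={T2,T4}
Final holders: {T2,T4} -> T2 in holders

Answer: yes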